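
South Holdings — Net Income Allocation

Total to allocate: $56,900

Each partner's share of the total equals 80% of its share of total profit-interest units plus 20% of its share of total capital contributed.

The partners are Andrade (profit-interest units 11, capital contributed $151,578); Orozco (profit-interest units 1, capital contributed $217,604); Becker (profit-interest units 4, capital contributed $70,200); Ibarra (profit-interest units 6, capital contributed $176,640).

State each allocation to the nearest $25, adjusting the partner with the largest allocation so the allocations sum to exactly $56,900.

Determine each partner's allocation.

Profit-interest units total 22; capital contributed total 616,022.
Combined weights (80% profit-interest units + 20% capital contributed): Andrade 0.4492; Orozco 0.1070; Becker 0.1682; Ibarra 0.2755.
Raw shares: Andrade 25,560.16; Orozco 6,088.97; Becker 9,573.19; Ibarra 15,677.68.
Rounded to nearest $25: Andrade $25,550; Orozco $6,100; Becker $9,575; Ibarra $15,675. Sum = $56,900.
Sum already equals the total — no adjustment.

Andrade: $25,550; Orozco: $6,100; Becker: $9,575; Ibarra: $15,675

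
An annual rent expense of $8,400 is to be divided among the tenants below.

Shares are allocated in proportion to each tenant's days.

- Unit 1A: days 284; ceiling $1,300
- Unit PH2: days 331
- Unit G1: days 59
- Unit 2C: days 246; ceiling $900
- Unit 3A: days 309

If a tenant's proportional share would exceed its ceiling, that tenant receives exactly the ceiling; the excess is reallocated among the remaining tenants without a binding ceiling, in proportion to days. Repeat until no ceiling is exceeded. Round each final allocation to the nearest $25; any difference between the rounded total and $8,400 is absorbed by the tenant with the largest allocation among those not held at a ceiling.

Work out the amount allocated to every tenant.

Total days = 1,229.
Unconstrained shares: Unit 1A 1,941.09; Unit PH2 2,262.33; Unit G1 403.25; Unit 2C 1,681.37; Unit 3A 2,111.96.
Capped: Unit 1A ($1,300), Unit 2C ($900); balance $6,200 reallocated over remaining days 699.
Remaining shares: Unit PH2 2,935.91 → $2,925; Unit G1 523.32 → $525; Unit 3A 2,740.77 → $2,750.

Unit 1A: $1,300 | Unit PH2: $2,925 | Unit G1: $525 | Unit 2C: $900 | Unit 3A: $2,750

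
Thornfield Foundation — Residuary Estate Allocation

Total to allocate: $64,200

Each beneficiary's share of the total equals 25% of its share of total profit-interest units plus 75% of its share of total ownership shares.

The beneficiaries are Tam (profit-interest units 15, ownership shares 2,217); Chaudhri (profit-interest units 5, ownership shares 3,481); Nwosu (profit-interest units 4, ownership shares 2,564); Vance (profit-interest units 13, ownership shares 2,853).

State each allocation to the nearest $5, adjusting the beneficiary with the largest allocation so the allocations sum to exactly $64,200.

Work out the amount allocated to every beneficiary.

Tam: $16,110 | Chaudhri: $17,250 | Nwosu: $12,840 | Vance: $18,000

Totals — profit-interest units 37, ownership shares 11,115.
Composite weights (25% profit-interest units + 75% ownership shares): Tam 0.2509; Chaudhri 0.2687; Nwosu 0.2000; Vance 0.2803.
Raw shares: Tam 16,110.76; Chaudhri 17,248.55; Nwosu 12,842.34; Vance 17,998.34.
Rounded to nearest $5: Tam $16,110; Chaudhri $17,250; Nwosu $12,840; Vance $18,000. Sum = $64,200.
Sum already equals the total — no adjustment.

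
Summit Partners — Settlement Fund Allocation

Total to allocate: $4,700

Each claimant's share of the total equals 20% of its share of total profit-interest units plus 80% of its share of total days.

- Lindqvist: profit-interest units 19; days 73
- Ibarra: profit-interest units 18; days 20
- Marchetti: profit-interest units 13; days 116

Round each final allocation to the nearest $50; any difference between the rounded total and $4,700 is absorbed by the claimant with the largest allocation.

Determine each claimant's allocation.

Lindqvist: $1,650 | Ibarra: $700 | Marchetti: $2,350

Totals — profit-interest units 50, days 209.
Blended shares (20% profit-interest units + 80% days): Lindqvist 0.3554; Ibarra 0.1486; Marchetti 0.4960.
Proportional shares: Lindqvist 1,670.50; Ibarra 698.21; Marchetti 2,331.29.
At nearest $50: Lindqvist $1,650; Ibarra $700; Marchetti $2,350. Sum = $4,700.
No rounding difference to absorb.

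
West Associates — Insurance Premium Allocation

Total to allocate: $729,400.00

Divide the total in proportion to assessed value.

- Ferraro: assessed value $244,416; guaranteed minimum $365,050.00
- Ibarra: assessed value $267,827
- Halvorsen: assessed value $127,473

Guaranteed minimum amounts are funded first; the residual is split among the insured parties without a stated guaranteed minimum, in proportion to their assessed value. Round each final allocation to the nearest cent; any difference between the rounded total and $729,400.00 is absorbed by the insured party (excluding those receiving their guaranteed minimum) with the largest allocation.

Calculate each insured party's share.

Ferraro: $365,050.00; Ibarra: $246,857.49; Halvorsen: $117,492.51

Minimums first: Ferraro $365,050.00. Balance $364,350.00.
Balance split over remaining assessed value 395,300: Ibarra 246,857.4942 → $246,857.49; Halvorsen 117,492.5058 → $117,492.51.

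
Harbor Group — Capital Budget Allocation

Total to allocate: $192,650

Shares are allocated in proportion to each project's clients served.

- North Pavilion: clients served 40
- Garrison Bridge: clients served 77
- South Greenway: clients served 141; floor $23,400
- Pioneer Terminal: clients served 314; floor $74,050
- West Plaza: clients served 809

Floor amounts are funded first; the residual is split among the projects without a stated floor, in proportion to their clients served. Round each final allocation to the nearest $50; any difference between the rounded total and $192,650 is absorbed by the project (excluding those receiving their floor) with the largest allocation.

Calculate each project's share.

Guaranteed amounts: South Greenway $23,400; Pioneer Terminal $74,050. Residual $95,200.
Residual split over remaining clients served 926: North Pavilion 4,112.31 → $4,100; Garrison Bridge 7,916.20 → $7,900; West Plaza 83,171.49 → $83,150.
Rounding difference +$50 applied to West Plaza → $83,200.

North Pavilion: $4,100 · Garrison Bridge: $7,900 · South Greenway: $23,400 · Pioneer Terminal: $74,050 · West Plaza: $83,200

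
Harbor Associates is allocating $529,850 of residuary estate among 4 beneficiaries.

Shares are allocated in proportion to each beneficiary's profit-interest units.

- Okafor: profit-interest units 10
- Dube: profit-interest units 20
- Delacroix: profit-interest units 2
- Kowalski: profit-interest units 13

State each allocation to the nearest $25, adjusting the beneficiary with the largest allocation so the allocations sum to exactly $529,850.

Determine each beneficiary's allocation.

Combined profit-interest units = 45.
Raw shares: Okafor 10/45 × $529,850 = 117,744.44; Dube 20/45 × $529,850 = 235,488.89; Delacroix 2/45 × $529,850 = 23,548.89; Kowalski 13/45 × $529,850 = 153,067.78.
At nearest $25: Okafor $117,750; Dube $235,500; Delacroix $23,550; Kowalski $153,075. Sum = $529,875.
Difference $529,850 − $529,875 = −$25 applied to largest allocation (Dube): Dube becomes $235,475.

Okafor: $117,750 · Dube: $235,475 · Delacroix: $23,550 · Kowalski: $153,075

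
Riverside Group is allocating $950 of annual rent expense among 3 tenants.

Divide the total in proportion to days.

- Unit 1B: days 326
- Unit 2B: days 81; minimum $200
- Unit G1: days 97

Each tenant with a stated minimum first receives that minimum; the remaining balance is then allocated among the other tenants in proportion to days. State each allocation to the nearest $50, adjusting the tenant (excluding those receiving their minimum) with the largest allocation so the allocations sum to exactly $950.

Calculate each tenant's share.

Unit 1B: $600 | Unit 2B: $200 | Unit G1: $150

Guaranteed amounts: Unit 2B $200. Residual $750.
Residual split over remaining days 423: Unit 1B 578.01 → $600; Unit G1 171.99 → $150.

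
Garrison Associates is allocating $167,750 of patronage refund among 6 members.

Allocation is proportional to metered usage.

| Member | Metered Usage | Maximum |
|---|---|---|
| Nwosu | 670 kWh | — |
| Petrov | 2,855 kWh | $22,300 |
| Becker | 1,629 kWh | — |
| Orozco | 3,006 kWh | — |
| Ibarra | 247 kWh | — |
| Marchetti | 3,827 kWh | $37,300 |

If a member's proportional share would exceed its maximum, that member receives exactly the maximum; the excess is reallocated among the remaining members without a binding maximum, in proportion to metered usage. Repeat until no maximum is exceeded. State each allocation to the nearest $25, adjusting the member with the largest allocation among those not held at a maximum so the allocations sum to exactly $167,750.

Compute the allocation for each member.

Total metered usage = 12,234.
Proportional shares (ignoring caps): Nwosu 9,186.90; Petrov 39,147.15; Becker 22,336.50; Orozco 41,217.63; Ibarra 3,386.81; Marchetti 52,475.01.
Capped: Petrov ($22,300), Marchetti ($37,300); remaining pool $108,150 reallocated over remaining metered usage 5,552.
Redistributed shares: Nwosu 13,051.24 → $13,050; Becker 31,732.05 → $31,725; Orozco 58,555.28 → $58,550; Ibarra 4,811.43 → $4,800.
Rounding difference +$25 applied to Orozco → $58,575.

Nwosu: $13,050; Petrov: $22,300; Becker: $31,725; Orozco: $58,575; Ibarra: $4,800; Marchetti: $37,300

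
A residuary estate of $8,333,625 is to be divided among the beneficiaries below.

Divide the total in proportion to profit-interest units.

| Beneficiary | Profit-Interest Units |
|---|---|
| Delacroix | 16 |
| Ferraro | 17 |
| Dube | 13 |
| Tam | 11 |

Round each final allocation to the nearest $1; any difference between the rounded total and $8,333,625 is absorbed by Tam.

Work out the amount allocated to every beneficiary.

Delacroix: $2,339,263 | Ferraro: $2,485,467 | Dube: $1,900,651 | Tam: $1,608,244

Sum of profit-interest units: 57.
Raw shares: Delacroix 16/57 × $8,333,625 = 2,339,263.16; Ferraro 17/57 × $8,333,625 = 2,485,467.11; Dube 13/57 × $8,333,625 = 1,900,651.32; Tam 11/57 × $8,333,625 = 1,608,243.42.
Rounded to nearest $1: Delacroix $2,339,263; Ferraro $2,485,467; Dube $1,900,651; Tam $1,608,243. Sum = $8,333,624.
Difference $8,333,625 − $8,333,624 = +$1 applied to Tam: Tam becomes $1,608,244.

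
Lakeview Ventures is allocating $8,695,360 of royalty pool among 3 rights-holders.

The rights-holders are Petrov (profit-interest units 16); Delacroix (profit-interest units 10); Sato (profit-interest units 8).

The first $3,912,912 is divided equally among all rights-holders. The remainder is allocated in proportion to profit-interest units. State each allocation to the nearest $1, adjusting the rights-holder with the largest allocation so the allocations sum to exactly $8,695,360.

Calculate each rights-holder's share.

Petrov: $3,554,868 · Delacroix: $2,710,906 · Sato: $2,429,586

First tranche $3,912,912 split equally: $1,304,304 each.
Remainder $4,782,448 by profit-interest units (total 34): Petrov 2,250,563.76 → $2,250,564; Delacroix 1,406,602.35 → $1,406,602; Sato 1,125,281.88 → $1,125,282.
Totals: Petrov $1,304,304 + $2,250,564 = $3,554,868; Delacroix $1,304,304 + $1,406,602 = $2,710,906; Sato $1,304,304 + $1,125,282 = $2,429,586.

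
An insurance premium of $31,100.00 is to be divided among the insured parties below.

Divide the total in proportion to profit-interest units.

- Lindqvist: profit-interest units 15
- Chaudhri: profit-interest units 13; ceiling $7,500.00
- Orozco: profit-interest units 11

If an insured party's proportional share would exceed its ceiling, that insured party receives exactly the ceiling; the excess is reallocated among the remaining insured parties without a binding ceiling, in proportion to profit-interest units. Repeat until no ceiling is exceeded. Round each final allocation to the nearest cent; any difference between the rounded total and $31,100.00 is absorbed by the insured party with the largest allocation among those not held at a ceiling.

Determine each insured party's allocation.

Total profit-interest units = 39.
Proportional shares (ignoring caps): Lindqvist 11,961.5385; Chaudhri 10,366.6667; Orozco 8,771.7949.
Cap binds for Chaudhri ($7,500.00); residual $23,600.00 reallocated over remaining profit-interest units 26.
Remaining shares: Lindqvist 13,615.3846 → $13,615.38; Orozco 9,984.6154 → $9,984.62.

Lindqvist: $13,615.38 · Chaudhri: $7,500.00 · Orozco: $9,984.62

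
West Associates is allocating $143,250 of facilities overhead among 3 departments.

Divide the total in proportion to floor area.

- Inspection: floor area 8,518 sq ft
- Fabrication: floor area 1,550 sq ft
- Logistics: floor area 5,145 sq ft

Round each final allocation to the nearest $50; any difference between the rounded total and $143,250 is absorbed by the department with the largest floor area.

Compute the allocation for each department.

Inspection: $80,200 · Fabrication: $14,600 · Logistics: $48,450

Floor area total: 8,518 + 1,550 + 5,145 = 15,213.
Pro-rata amounts: Inspection 80,207.95; Fabrication 14,595.25; Logistics 48,446.81.
At nearest $50: Inspection $80,200; Fabrication $14,600; Logistics $48,450. Sum = $143,250.
Sum already equals the total — no adjustment.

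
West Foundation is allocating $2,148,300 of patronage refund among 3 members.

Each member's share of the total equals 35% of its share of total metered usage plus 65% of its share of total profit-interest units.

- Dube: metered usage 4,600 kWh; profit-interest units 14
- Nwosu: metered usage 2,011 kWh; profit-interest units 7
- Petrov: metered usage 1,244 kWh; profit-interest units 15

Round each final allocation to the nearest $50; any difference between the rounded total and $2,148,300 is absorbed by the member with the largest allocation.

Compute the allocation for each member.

Dube: $983,400 · Nwosu: $464,000 · Petrov: $700,900

Totals — metered usage 7,855, profit-interest units 36.
Blended shares (35% metered usage + 65% profit-interest units): Dube 0.4577; Nwosu 0.2160; Petrov 0.3263.
Unrounded shares: Dube 983,368.79; Nwosu 464,020.42; Petrov 700,910.79.
At nearest $50: Dube $983,350; Nwosu $464,000; Petrov $700,900. Sum = $2,148,250.
Difference $2,148,300 − $2,148,250 = +$50 applied to largest allocation (Dube): Dube becomes $983,400.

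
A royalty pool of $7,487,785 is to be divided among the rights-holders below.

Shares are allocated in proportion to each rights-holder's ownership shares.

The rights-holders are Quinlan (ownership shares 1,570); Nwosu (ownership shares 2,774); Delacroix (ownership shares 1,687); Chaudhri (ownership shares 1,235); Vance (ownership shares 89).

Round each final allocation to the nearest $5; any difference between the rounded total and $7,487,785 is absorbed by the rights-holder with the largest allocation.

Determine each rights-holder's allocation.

Sum of ownership shares: 7,355.
Pro-rata amounts: Quinlan 1,570/7,355 × $7,487,785 = 1,598,344.32; Nwosu 2,774/7,355 × $7,487,785 = 2,824,080.98; Delacroix 1,687/7,355 × $7,487,785 = 1,717,456.60; Chaudhri 1,235/7,355 × $7,487,785 = 1,257,296.33; Vance 89/7,355 × $7,487,785 = 90,606.78.
At nearest $5: Quinlan $1,598,345; Nwosu $2,824,080; Delacroix $1,717,455; Chaudhri $1,257,295; Vance $90,605. Sum = $7,487,780.
Difference $7,487,785 − $7,487,780 = +$5 applied to largest allocation (Nwosu): Nwosu becomes $2,824,085.

Quinlan: $1,598,345 · Nwosu: $2,824,085 · Delacroix: $1,717,455 · Chaudhri: $1,257,295 · Vance: $90,605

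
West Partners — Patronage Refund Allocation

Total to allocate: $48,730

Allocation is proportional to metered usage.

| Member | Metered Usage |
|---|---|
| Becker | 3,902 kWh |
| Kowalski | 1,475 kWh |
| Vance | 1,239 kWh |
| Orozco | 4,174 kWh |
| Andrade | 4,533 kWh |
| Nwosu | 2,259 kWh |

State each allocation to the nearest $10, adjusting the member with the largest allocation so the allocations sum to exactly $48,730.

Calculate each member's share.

Sum of metered usage: 17,582.
Pro-rata amounts: Becker 3,902/17,582 × $48,730 = 10,814.72; Kowalski 1,475/17,582 × $48,730 = 4,088.09; Vance 1,239/17,582 × $48,730 = 3,433.99; Orozco 4,174/17,582 × $48,730 = 11,568.59; Andrade 4,533/17,582 × $48,730 = 12,563.59; Nwosu 2,259/17,582 × $48,730 = 6,261.01.
Rounded to nearest $10: Becker $10,810; Kowalski $4,090; Vance $3,430; Orozco $11,570; Andrade $12,560; Nwosu $6,260. Sum = $48,720.
Difference $48,730 − $48,720 = +$10 applied to largest allocation (Andrade): Andrade becomes $12,570.

Becker: $10,810; Kowalski: $4,090; Vance: $3,430; Orozco: $11,570; Andrade: $12,570; Nwosu: $6,260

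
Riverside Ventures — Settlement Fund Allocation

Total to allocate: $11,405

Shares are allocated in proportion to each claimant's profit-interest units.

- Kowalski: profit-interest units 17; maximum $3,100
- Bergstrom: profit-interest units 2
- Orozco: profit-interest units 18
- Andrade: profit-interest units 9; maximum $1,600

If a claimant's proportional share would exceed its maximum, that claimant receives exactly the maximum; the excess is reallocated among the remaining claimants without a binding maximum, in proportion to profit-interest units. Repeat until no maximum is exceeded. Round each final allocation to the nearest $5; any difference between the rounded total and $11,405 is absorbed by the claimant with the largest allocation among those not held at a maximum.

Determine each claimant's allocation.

Kowalski: $3,100 | Bergstrom: $670 | Orozco: $6,035 | Andrade: $1,600

Sum of profit-interest units: 46.
Unconstrained shares: Kowalski 4,214.89; Bergstrom 495.87; Orozco 4,462.83; Andrade 2,231.41.
Cap binds for Kowalski ($3,100), Andrade ($1,600); residual $6,705 reallocated over remaining profit-interest units 20.
Shares after redistribution: Bergstrom 670.50 → $670; Orozco 6,034.50 → $6,035.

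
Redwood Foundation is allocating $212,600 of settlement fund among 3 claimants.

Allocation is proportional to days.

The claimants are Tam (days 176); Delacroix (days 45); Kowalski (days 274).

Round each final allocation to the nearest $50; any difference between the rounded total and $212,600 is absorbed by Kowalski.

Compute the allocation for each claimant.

Days total: 495.
Raw shares: Tam 176/495 × $212,600 = 75,591.11; Delacroix 45/495 × $212,600 = 19,327.27; Kowalski 274/495 × $212,600 = 117,681.62.
At nearest $50: Tam $75,600; Delacroix $19,350; Kowalski $117,700. Sum = $212,650.
Difference $212,600 − $212,650 = −$50 applied to Kowalski: Kowalski becomes $117,650.

Tam: $75,600 | Delacroix: $19,350 | Kowalski: $117,650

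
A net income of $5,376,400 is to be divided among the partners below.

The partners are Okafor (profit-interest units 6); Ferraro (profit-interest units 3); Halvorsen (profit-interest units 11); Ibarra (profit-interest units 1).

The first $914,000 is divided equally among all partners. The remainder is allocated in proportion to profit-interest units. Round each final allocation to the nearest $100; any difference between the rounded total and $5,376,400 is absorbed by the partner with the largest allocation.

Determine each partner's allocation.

Equal tier: $914,000 ÷ 4 = $228,500 apiece.
Remainder $4,462,400 by profit-interest units (total 21): Okafor 1,274,971.43 → $1,275,000; Ferraro 637,485.71 → $637,500; Halvorsen 2,337,447.62 → $2,337,400; Ibarra 212,495.24 → $212,500.
Totals: Okafor $228,500 + $1,275,000 = $1,503,500; Ferraro $228,500 + $637,500 = $866,000; Halvorsen $228,500 + $2,337,400 = $2,565,900; Ibarra $228,500 + $212,500 = $441,000.

Okafor: $1,503,500 | Ferraro: $866,000 | Halvorsen: $2,565,900 | Ibarra: $441,000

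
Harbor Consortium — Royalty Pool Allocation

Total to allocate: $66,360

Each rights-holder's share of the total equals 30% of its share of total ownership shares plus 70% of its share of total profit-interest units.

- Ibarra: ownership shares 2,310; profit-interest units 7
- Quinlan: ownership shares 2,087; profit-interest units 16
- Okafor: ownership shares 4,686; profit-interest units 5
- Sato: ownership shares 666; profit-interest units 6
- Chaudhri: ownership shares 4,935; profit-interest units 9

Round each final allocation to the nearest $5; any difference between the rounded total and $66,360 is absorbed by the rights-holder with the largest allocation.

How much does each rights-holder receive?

Ibarra: $10,695; Quinlan: $20,110; Okafor: $11,755; Sato: $7,385; Chaudhri: $16,415

Ownership shares total 14,684; profit-interest units total 43.
Combined weights (30% ownership shares + 70% profit-interest units): Ibarra 0.1611; Quinlan 0.3031; Okafor 0.1771; Sato 0.1113; Chaudhri 0.2473.
Raw shares: Ibarra 10,693.76; Quinlan 20,113.94; Okafor 11,754.49; Sato 7,384.61; Chaudhri 16,413.19.
After rounding ($5): Ibarra $10,695; Quinlan $20,115; Okafor $11,755; Sato $7,385; Chaudhri $16,415. Sum = $66,365.
Difference $66,360 − $66,365 = −$5 applied to largest allocation (Quinlan): Quinlan becomes $20,110.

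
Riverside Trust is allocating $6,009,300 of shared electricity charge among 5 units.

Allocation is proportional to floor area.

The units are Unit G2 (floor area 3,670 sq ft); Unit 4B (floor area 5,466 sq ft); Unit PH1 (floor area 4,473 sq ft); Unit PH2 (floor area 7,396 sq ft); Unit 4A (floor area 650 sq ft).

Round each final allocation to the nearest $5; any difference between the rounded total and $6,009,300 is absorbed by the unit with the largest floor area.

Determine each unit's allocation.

Unit G2: $1,018,430; Unit 4B: $1,516,825; Unit PH1: $1,241,265; Unit PH2: $2,052,405; Unit 4A: $180,375

Total floor area = 3,670 + 5,466 + 4,473 + 7,396 + 650 = 21,655.
Proportional shares: Unit G2 1,018,431.36; Unit 4B 1,516,824.47; Unit PH1 1,241,265.25; Unit PH2 2,052,402.81; Unit 4A 180,376.13.
Rounded to nearest $5: Unit G2 $1,018,430; Unit 4B $1,516,825; Unit PH1 $1,241,265; Unit PH2 $2,052,405; Unit 4A $180,375. Sum = $6,009,300.
Rounded total matches; no reconciliation needed.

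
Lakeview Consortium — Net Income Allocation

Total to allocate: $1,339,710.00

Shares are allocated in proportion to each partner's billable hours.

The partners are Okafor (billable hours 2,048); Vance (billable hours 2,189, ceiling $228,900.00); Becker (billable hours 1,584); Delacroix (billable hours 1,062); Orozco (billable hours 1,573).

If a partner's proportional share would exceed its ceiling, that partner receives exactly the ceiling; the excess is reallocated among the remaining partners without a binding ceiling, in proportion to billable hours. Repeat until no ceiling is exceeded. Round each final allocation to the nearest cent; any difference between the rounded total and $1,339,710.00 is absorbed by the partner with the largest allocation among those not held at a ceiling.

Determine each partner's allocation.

Combined billable hours = 8,456.
Pro-rata shares before constraints: Okafor 324,470.9177; Vance 346,809.9799; Becker 250,957.9754; Delacroix 168,255.9153; Orozco 249,215.2117.
Held at cap: Vance ($228,900.00); residual $1,110,810.00 reallocated over remaining billable hours 6,267.
Remaining shares: Okafor 363,002.8530 → $363,002.85; Becker 280,760.0191 → $280,760.02; Delacroix 188,236.8310 → $188,236.83; Orozco 278,810.2968 → $278,810.30.

Okafor: $363,002.85 | Vance: $228,900.00 | Becker: $280,760.02 | Delacroix: $188,236.83 | Orozco: $278,810.30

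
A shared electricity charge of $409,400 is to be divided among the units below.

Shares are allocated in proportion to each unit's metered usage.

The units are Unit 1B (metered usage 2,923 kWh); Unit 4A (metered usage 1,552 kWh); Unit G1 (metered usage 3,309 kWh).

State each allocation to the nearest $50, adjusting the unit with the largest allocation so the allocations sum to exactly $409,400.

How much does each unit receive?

Combined metered usage = 7,784.
Proportional shares: Unit 1B 2,923/7,784 × $409,400 = 153,735.38; Unit 4A 1,552/7,784 × $409,400 = 81,627.54; Unit G1 3,309/7,784 × $409,400 = 174,037.08.
At nearest $50: Unit 1B $153,750; Unit 4A $81,650; Unit G1 $174,050. Sum = $409,450.
Difference $409,400 − $409,450 = −$50 applied to largest allocation (Unit G1): Unit G1 becomes $174,000.

Unit 1B: $153,750 · Unit 4A: $81,650 · Unit G1: $174,000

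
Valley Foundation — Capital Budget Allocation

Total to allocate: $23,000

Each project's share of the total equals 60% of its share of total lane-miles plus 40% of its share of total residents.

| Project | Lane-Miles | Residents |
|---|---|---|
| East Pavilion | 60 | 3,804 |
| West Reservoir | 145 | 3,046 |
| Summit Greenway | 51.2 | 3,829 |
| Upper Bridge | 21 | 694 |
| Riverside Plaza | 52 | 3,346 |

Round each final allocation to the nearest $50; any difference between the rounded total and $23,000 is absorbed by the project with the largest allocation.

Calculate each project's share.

Lane-miles total 329.2; residents total 14,719.
Combined weights (60% lane-miles + 40% residents): East Pavilion 0.2127; West Reservoir 0.3471; Summit Greenway 0.1974; Upper Bridge 0.0571; Riverside Plaza 0.1857.
Proportional shares: East Pavilion 4,892.85; West Reservoir 7,982.25; Summit Greenway 4,539.58; Upper Bridge 1,314.10; Riverside Plaza 4,271.22.
At nearest $50: East Pavilion $4,900; West Reservoir $8,000; Summit Greenway $4,550; Upper Bridge $1,300; Riverside Plaza $4,250. Sum = $23,000.
Sum already equals the total — no adjustment.

East Pavilion: $4,900 · West Reservoir: $8,000 · Summit Greenway: $4,550 · Upper Bridge: $1,300 · Riverside Plaza: $4,250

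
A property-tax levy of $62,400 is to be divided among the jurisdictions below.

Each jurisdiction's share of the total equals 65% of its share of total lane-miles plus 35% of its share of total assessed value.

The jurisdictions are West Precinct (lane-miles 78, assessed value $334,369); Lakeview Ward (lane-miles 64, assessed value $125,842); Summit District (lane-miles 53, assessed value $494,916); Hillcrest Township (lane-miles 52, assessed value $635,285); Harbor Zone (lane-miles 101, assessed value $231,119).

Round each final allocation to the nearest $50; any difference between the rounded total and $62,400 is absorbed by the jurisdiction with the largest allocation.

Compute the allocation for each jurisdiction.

Lane-miles total 348; assessed value total 1,821,531.
Composite weights (65% lane-miles + 35% assessed value): West Precinct 0.2099; Lakeview Ward 0.1437; Summit District 0.1941; Hillcrest Township 0.2192; Harbor Zone 0.2331.
Unrounded shares: West Precinct 13,100.09; Lakeview Ward 8,968.15; Summit District 12,111.24; Hillcrest Township 13,677.70; Harbor Zone 14,542.82.
At nearest $50: West Precinct $13,100; Lakeview Ward $8,950; Summit District $12,100; Hillcrest Township $13,700; Harbor Zone $14,550. Sum = $62,400.
Rounded total matches; no reconciliation needed.

West Precinct: $13,100; Lakeview Ward: $8,950; Summit District: $12,100; Hillcrest Township: $13,700; Harbor Zone: $14,550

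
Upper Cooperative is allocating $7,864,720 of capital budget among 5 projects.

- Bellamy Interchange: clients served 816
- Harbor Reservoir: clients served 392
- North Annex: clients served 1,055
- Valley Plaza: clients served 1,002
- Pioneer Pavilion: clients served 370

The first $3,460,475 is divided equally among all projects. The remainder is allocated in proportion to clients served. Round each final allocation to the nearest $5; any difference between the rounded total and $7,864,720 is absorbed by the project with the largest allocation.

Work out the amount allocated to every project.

$3,460,475 shared equally gives $692,095 per project.
Remainder $4,404,245 by clients served (total 3,635): Bellamy Interchange 988,683.33 → $988,685; Harbor Reservoir 474,955.72 → $474,955; North Annex 1,278,260.93 → $1,278,260; Valley Plaza 1,214,044.98 → $1,214,045; Pioneer Pavilion 448,300.04 → $448,300.
Totals: Bellamy Interchange $692,095 + $988,685 = $1,680,780; Harbor Reservoir $692,095 + $474,955 = $1,167,050; North Annex $692,095 + $1,278,260 = $1,970,355; Valley Plaza $692,095 + $1,214,045 = $1,906,140; Pioneer Pavilion $692,095 + $448,300 = $1,140,395.

Bellamy Interchange: $1,680,780; Harbor Reservoir: $1,167,050; North Annex: $1,970,355; Valley Plaza: $1,906,140; Pioneer Pavilion: $1,140,395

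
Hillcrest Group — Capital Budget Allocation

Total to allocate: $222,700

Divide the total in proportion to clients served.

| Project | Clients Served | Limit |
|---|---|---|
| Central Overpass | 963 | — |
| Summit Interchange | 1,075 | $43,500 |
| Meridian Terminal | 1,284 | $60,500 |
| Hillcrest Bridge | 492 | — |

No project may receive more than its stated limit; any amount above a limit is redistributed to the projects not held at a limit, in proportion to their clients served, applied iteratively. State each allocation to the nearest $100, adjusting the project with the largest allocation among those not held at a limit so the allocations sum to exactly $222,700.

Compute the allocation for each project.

Central Overpass: $78,600 | Summit Interchange: $43,500 | Meridian Terminal: $60,500 | Hillcrest Bridge: $40,100

Combined clients served = 3,814.
Proportional shares (ignoring caps): Central Overpass 56,229.71; Summit Interchange 62,769.40; Meridian Terminal 74,972.94; Hillcrest Bridge 28,727.95.
Cap binds for Summit Interchange ($43,500), Meridian Terminal ($60,500); residual $118,700 reallocated over remaining clients served 1,455.
Shares after redistribution: Central Overpass 78,562.27 → $78,600; Hillcrest Bridge 40,137.73 → $40,100.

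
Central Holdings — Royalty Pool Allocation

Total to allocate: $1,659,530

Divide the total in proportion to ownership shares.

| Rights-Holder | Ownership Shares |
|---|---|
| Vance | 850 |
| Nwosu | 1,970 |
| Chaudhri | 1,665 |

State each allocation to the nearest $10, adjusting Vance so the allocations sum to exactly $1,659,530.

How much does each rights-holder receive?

Ownership shares total: 4,485.
Pro-rata amounts: Vance 850/4,485 × $1,659,530 = 314,515.16; Nwosu 1,970/4,485 × $1,659,530 = 728,935.14; Chaudhri 1,665/4,485 × $1,659,530 = 616,079.70.
At nearest $10: Vance $314,520; Nwosu $728,940; Chaudhri $616,080. Sum = $1,659,540.
Difference $1,659,530 − $1,659,540 = −$10 applied to Vance: Vance becomes $314,510.

Vance: $314,510 | Nwosu: $728,940 | Chaudhri: $616,080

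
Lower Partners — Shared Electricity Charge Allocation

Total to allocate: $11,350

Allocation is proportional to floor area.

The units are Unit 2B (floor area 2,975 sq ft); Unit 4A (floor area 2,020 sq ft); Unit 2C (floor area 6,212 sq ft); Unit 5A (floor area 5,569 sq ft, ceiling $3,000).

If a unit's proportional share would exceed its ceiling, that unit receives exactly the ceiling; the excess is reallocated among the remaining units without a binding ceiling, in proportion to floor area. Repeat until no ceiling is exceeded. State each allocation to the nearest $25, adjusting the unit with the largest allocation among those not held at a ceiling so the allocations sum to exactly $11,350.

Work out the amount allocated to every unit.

Unit 2B: $2,225 | Unit 4A: $1,500 | Unit 2C: $4,625 | Unit 5A: $3,000

Floor area total: 16,776.
Proportional shares (ignoring caps): Unit 2B 2,012.77; Unit 4A 1,366.65; Unit 2C 4,202.80; Unit 5A 3,767.77.
Cap binds for Unit 5A ($3,000); balance $8,350 reallocated over remaining floor area 11,207.
Shares after redistribution: Unit 2B 2,216.58 → $2,225; Unit 4A 1,505.04 → $1,500; Unit 2C 4,628.38 → $4,625.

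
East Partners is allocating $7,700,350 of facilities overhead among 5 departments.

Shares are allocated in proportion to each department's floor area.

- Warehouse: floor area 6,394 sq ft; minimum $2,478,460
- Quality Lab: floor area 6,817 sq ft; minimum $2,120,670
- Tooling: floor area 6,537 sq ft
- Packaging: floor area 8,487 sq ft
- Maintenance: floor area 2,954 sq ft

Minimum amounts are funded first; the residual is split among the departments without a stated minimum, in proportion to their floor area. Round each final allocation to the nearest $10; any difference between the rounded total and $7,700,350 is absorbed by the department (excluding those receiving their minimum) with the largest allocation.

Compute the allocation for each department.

Warehouse: $2,478,460 | Quality Lab: $2,120,670 | Tooling: $1,127,640 | Packaging: $1,464,010 | Maintenance: $509,570

Minimums first: Warehouse $2,478,460; Quality Lab $2,120,670. Residual $3,101,220.
Residual split over remaining floor area 17,978: Tooling 1,127,637.95 → $1,127,640; Packaging 1,464,014.58 → $1,464,010; Maintenance 509,567.46 → $509,570.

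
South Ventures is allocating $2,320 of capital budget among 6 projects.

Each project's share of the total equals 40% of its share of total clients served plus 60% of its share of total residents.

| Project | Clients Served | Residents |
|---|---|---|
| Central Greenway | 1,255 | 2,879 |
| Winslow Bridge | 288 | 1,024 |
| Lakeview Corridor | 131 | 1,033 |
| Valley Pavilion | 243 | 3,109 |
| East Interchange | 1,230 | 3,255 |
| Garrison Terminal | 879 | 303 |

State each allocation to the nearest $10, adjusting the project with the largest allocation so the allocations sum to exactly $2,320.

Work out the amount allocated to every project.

Totals — clients served 4,026, residents 11,603.
Composite weights (40% clients served + 60% residents): Central Greenway 0.2736; Winslow Bridge 0.0816; Lakeview Corridor 0.0664; Valley Pavilion 0.1849; East Interchange 0.2905; Garrison Terminal 0.1030.
Raw shares: Central Greenway 634.67; Winslow Bridge 189.23; Lakeview Corridor 154.12; Valley Pavilion 429.00; East Interchange 674.02; Garrison Terminal 238.96.
At nearest $10: Central Greenway $630; Winslow Bridge $190; Lakeview Corridor $150; Valley Pavilion $430; East Interchange $670; Garrison Terminal $240. Sum = $2,310.
Difference $2,320 − $2,310 = +$10 applied to largest allocation (East Interchange): East Interchange becomes $680.

Central Greenway: $630; Winslow Bridge: $190; Lakeview Corridor: $150; Valley Pavilion: $430; East Interchange: $680; Garrison Terminal: $240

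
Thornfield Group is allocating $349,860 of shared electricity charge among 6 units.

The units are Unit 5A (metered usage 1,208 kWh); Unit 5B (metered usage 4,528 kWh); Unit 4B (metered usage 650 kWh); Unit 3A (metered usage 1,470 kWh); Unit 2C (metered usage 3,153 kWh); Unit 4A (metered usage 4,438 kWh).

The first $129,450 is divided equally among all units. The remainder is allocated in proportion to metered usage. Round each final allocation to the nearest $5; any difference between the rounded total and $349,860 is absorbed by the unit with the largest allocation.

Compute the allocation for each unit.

Equal tier: $129,450 ÷ 6 = $21,575 apiece.
Remainder $220,410 by metered usage (total 15,447): Unit 5A 17,236.70 → $17,235; Unit 5B 64,609.08 → $64,610; Unit 4B 9,274.71 → $9,275; Unit 3A 20,975.12 → $20,975; Unit 2C 44,989.50 → $44,990; Unit 4A 63,324.89 → $63,325.
Totals: Unit 5A $21,575 + $17,235 = $38,810; Unit 5B $21,575 + $64,610 = $86,185; Unit 4B $21,575 + $9,275 = $30,850; Unit 3A $21,575 + $20,975 = $42,550; Unit 2C $21,575 + $44,990 = $66,565; Unit 4A $21,575 + $63,325 = $84,900.

Unit 5A: $38,810 | Unit 5B: $86,185 | Unit 4B: $30,850 | Unit 3A: $42,550 | Unit 2C: $66,565 | Unit 4A: $84,900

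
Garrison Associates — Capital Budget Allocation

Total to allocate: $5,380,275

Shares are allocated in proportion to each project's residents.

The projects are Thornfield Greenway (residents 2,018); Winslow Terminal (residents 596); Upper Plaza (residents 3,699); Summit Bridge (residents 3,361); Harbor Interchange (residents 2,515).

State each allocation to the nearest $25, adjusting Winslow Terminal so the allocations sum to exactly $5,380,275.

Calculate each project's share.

Thornfield Greenway: $890,750 · Winslow Terminal: $263,100 · Upper Plaza: $1,632,750 · Summit Bridge: $1,483,550 · Harbor Interchange: $1,110,125

Combined residents = 12,189.
Pro-rata amounts: Thornfield Greenway 2,018/12,189 × $5,380,275 = 890,753.54; Winslow Terminal 596/12,189 × $5,380,275 = 263,076.86; Upper Plaza 3,699/12,189 × $5,380,275 = 1,632,753.89; Summit Bridge 3,361/12,189 × $5,380,275 = 1,483,559.30; Harbor Interchange 2,515/12,189 × $5,380,275 = 1,110,131.40.
At nearest $25: Thornfield Greenway $890,750; Winslow Terminal $263,075; Upper Plaza $1,632,750; Summit Bridge $1,483,550; Harbor Interchange $1,110,125. Sum = $5,380,250.
Difference $5,380,275 − $5,380,250 = +$25 applied to Winslow Terminal: Winslow Terminal becomes $263,100.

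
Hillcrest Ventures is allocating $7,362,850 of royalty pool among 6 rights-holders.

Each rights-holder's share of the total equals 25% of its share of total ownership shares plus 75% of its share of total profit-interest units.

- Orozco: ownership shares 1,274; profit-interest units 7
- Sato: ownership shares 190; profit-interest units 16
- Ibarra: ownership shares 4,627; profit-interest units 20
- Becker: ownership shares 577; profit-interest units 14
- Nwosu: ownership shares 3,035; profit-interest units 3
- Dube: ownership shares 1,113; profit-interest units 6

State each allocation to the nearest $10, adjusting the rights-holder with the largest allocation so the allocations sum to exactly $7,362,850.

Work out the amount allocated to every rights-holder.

Ownership shares total 10,816; profit-interest units total 66.
Combined weights (25% ownership shares + 75% profit-interest units): Orozco 0.1090; Sato 0.1862; Ibarra 0.3342; Becker 0.1724; Nwosu 0.1042; Dube 0.0939.
Unrounded shares: Orozco 802,495.94; Sato 1,371,035.001; Ibarra 2,460,817.38; Becker 1,269,558.79; Nwosu 767,515.35; Dube 691,427.53.
After rounding ($10): Orozco $802,500; Sato $1,371,040; Ibarra $2,460,820; Becker $1,269,560; Nwosu $767,520; Dube $691,430. Sum = $7,362,870.
Difference $7,362,850 − $7,362,870 = −$20 applied to largest allocation (Ibarra): Ibarra becomes $2,460,800.

Orozco: $802,500; Sato: $1,371,040; Ibarra: $2,460,800; Becker: $1,269,560; Nwosu: $767,520; Dube: $691,430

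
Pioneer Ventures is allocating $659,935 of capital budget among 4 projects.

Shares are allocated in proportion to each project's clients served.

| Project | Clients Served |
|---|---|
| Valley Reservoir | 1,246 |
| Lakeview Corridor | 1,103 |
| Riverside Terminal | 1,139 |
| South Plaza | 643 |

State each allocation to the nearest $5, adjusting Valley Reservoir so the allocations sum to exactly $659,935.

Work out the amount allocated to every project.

Valley Reservoir: $199,055 | Lakeview Corridor: $176,205 | Riverside Terminal: $181,955 | South Plaza: $102,720

Clients served total: 4,131.
Raw shares: Valley Reservoir 1,246/4,131 × $659,935 = 199,050.84; Lakeview Corridor 1,103/4,131 × $659,935 = 176,206.32; Riverside Terminal 1,139/4,131 × $659,935 = 181,957.39; South Plaza 643/4,131 × $659,935 = 102,720.46.
After rounding ($5): Valley Reservoir $199,050; Lakeview Corridor $176,205; Riverside Terminal $181,955; South Plaza $102,720. Sum = $659,930.
Difference $659,935 − $659,930 = +$5 applied to Valley Reservoir: Valley Reservoir becomes $199,055.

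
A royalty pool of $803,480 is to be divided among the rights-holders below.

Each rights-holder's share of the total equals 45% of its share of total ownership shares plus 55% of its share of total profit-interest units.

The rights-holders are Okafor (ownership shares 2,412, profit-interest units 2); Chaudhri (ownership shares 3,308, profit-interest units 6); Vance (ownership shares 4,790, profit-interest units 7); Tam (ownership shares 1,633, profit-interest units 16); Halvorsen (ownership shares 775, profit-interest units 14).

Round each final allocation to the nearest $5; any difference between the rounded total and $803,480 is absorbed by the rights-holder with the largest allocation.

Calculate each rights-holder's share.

Ownership shares total 12,918; profit-interest units total 45.
Composite weights (45% ownership shares + 55% profit-interest units): Okafor 0.1085; Chaudhri 0.1886; Vance 0.2524; Tam 0.2524; Halvorsen 0.1981.
Proportional shares: Okafor 87,150.86; Chaudhri 151,510.53; Vance 202,811.01; Tam 202,831.53; Halvorsen 159,176.08.
After rounding ($5): Okafor $87,150; Chaudhri $151,510; Vance $202,810; Tam $202,830; Halvorsen $159,175. Sum = $803,475.
Difference $803,480 − $803,475 = +$5 applied to largest allocation (Tam): Tam becomes $202,835.

Okafor: $87,150 | Chaudhri: $151,510 | Vance: $202,810 | Tam: $202,835 | Halvorsen: $159,175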